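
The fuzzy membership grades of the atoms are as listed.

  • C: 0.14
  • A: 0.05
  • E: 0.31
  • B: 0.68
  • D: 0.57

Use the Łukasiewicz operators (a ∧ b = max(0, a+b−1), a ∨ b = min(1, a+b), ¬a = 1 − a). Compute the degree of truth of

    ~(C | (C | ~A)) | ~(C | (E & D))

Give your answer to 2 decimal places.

0.86

~A = 1 − 0.05 = 0.95
C | ~A = min(1, a+b) on (0.14, 0.95) = 1.00
C | (C | ~A) = min(1, a+b) on (0.14, 1.00) = 1.00
~(C | (C | ~A)) = 1 − 1.00 = 0.00
E & D = max(0, a+b−1) on (0.31, 0.57) = 0.00
C | (E & D) = min(1, a+b) on (0.14, 0.00) = 0.14
~(C | (E & D)) = 1 − 0.14 = 0.86
~(C | (C | ~A)) | ~(C | (E & D)) = min(1, a+b) on (0.00, 0.86) = 0.86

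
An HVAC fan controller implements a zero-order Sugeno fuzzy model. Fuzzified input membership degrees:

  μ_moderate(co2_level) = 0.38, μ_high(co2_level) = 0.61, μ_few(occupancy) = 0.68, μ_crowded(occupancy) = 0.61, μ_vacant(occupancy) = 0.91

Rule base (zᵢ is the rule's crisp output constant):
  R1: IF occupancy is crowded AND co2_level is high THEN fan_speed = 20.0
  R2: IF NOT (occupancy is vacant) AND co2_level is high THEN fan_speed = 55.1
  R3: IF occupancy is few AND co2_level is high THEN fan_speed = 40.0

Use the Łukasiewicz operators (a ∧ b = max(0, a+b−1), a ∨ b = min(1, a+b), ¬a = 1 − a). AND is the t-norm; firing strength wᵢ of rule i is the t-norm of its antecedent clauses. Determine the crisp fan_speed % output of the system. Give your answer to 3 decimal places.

31.373

R1 (z=20.0): crowded=0.61, high=0.61; AND[max(0, a+b−1)] → w = 0.22
R2 (z=55.1): ¬vacant=1−0.91=0.09, high=0.61; AND[max(0, a+b−1)] → w = 0.00
R3 (z=40.0): few=0.68, high=0.61; AND[max(0, a+b−1)] → w = 0.29
Weighted average = (0.22·20.0 + 0.00·55.1 + 0.29·40.0) / (0.22 + 0.00 + 0.29)
  = 16.0000 / 0.5100 = 31.373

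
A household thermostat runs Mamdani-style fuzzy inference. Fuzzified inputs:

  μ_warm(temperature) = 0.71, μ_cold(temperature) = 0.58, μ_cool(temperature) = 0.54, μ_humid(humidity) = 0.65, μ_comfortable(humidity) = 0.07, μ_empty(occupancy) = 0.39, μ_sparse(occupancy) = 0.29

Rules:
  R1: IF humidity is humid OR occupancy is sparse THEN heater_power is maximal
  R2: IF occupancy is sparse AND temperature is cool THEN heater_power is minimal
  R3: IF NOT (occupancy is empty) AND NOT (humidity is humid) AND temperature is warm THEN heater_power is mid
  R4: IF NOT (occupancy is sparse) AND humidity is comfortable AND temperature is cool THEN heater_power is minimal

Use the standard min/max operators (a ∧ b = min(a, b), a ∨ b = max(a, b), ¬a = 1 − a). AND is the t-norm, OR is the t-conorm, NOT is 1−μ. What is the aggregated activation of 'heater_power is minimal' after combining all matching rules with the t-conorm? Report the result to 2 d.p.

R1: humid=0.65, sparse=0.29; OR[max(a, b)] → w = 0.65
R2: sparse=0.29, cool=0.54; AND[min(a, b)] → w = 0.29
R3: ¬empty=1−0.39=0.61, ¬humid=1−0.65=0.35, warm=0.71; AND[min(a, b)] → w = 0.35
R4: ¬sparse=1−0.29=0.71, comfortable=0.07, cool=0.54; AND[min(a, b)] → w = 0.07
Rules with consequent 'minimal': {R2, R4} → strengths 0.29, 0.07
Aggregate via t-conorm [max(a, b)]: 0.29

0.29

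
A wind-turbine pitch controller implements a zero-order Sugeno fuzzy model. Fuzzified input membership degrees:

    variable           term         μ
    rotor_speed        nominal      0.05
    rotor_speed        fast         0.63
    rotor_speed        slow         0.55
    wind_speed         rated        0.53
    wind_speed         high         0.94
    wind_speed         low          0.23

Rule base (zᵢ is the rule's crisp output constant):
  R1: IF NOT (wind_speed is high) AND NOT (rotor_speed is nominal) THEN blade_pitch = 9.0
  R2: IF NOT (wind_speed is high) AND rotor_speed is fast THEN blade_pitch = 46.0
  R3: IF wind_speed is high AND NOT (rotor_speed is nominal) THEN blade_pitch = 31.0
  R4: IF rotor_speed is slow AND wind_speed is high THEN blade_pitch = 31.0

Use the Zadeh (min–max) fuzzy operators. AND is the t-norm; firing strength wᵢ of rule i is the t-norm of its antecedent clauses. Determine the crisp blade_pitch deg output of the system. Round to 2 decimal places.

R1 (z=9.0): ¬high=1−0.94=0.06, ¬nominal=1−0.05=0.95; AND[min(a, b)] → w = 0.06
R2 (z=46.0): ¬high=1−0.94=0.06, fast=0.63; AND[min(a, b)] → w = 0.06
R3 (z=31.0): high=0.94, ¬nominal=1−0.05=0.95; AND[min(a, b)] → w = 0.94
R4 (z=31.0): slow=0.55, high=0.94; AND[min(a, b)] → w = 0.55
Weighted average = (0.06·9.0 + 0.06·46.0 + 0.94·31.0 + 0.55·31.0) / (0.06 + 0.06 + 0.94 + 0.55)
  = 49.4900 / 1.6100 = 30.74

30.74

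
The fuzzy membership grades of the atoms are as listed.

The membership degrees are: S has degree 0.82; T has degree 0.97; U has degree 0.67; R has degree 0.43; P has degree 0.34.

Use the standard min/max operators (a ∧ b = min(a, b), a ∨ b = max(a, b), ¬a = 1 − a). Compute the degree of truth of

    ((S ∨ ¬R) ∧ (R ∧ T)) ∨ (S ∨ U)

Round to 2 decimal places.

0.82

¬R = 1 − 0.43 = 0.57
S ∨ ¬R = max(a, b) on (0.82, 0.57) = 0.82
R ∧ T = min(a, b) on (0.43, 0.97) = 0.43
(S ∨ ¬R) ∧ (R ∧ T) = min(a, b) on (0.82, 0.43) = 0.43
S ∨ U = max(a, b) on (0.82, 0.67) = 0.82
((S ∨ ¬R) ∧ (R ∧ T)) ∨ (S ∨ U) = max(a, b) on (0.43, 0.82) = 0.82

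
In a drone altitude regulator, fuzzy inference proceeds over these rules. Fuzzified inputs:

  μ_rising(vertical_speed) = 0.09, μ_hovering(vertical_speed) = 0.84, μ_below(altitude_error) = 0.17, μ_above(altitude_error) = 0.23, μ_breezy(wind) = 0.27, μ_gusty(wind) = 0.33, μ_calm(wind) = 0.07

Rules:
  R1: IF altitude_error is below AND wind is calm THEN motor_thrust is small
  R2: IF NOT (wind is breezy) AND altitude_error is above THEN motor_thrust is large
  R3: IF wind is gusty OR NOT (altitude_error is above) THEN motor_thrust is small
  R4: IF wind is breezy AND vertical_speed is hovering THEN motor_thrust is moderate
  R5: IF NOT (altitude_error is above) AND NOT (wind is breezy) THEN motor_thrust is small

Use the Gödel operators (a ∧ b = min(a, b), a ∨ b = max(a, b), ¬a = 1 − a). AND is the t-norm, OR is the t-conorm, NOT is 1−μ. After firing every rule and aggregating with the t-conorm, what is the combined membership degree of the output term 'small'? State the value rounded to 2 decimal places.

R1: below=0.17, calm=0.07; AND[min(a, b)] → w = 0.07
R2: ¬breezy=1−0.27=0.73, above=0.23; AND[min(a, b)] → w = 0.23
R3: gusty=0.33, ¬above=1−0.23=0.77; OR[max(a, b)] → w = 0.77
R4: breezy=0.27, hovering=0.84; AND[min(a, b)] → w = 0.27
R5: ¬above=1−0.23=0.77, ¬breezy=1−0.27=0.73; AND[min(a, b)] → w = 0.73
Rules with consequent 'small': {R1, R3, R5} → strengths 0.07, 0.77, 0.73
Aggregate via t-conorm [max(a, b)]: 0.77

0.77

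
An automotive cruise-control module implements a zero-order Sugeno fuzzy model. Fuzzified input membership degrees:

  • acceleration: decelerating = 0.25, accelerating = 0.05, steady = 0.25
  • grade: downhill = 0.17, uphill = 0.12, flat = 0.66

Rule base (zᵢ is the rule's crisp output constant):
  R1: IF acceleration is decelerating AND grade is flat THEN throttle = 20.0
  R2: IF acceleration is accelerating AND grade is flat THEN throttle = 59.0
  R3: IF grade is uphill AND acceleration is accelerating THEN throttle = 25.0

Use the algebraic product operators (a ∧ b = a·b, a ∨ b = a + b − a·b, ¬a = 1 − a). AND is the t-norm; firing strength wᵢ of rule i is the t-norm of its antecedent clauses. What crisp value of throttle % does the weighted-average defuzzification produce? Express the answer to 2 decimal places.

26.46

R1 (z=20.0): decelerating=0.25, flat=0.66; AND[a·b] → w = 0.1650
R2 (z=59.0): accelerating=0.05, flat=0.66; AND[a·b] → w = 0.0330
R3 (z=25.0): uphill=0.12, accelerating=0.05; AND[a·b] → w = 0.0060
Weighted average = (0.1650·20.0 + 0.0330·59.0 + 0.0060·25.0) / (0.1650 + 0.0330 + 0.0060)
  = 5.3970 / 0.2040 = 26.46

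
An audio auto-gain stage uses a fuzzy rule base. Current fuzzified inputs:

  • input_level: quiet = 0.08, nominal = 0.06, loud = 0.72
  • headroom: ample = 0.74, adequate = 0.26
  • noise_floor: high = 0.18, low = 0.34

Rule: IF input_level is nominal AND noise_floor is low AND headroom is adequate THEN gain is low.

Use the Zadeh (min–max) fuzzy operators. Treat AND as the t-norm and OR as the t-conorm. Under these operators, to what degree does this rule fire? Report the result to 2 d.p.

firing strength: nominal=0.06, low=0.34, adequate=0.26; AND[min(a, b)] → w = 0.06

0.06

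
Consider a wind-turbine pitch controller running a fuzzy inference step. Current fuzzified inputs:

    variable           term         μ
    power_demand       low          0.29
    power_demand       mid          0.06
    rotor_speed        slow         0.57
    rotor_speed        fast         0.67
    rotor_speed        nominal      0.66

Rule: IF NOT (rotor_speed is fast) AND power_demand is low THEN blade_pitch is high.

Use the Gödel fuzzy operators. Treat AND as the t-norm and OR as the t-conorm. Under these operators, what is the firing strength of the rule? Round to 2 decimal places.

firing strength: ¬fast=1−0.67=0.33, low=0.29; AND[min(a, b)] → w = 0.29

0.29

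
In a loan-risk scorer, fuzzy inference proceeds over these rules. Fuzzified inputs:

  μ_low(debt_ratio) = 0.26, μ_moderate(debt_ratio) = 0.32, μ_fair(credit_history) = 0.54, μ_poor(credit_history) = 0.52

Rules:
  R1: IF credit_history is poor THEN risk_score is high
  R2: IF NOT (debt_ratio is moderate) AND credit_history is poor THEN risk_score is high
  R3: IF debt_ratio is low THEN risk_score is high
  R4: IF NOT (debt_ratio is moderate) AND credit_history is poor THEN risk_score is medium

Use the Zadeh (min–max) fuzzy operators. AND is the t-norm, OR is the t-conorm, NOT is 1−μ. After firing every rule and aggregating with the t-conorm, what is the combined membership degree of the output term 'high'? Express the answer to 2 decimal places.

R1: poor=0.52 → w = 0.52
R2: ¬moderate=1−0.32=0.68, poor=0.52; AND[min(a, b)] → w = 0.52
R3: low=0.26 → w = 0.26
R4: ¬moderate=1−0.32=0.68, poor=0.52; AND[min(a, b)] → w = 0.52
Rules with consequent 'high': {R1, R2, R3} → strengths 0.52, 0.52, 0.26
Aggregate via t-conorm [max(a, b)]: 0.52

0.52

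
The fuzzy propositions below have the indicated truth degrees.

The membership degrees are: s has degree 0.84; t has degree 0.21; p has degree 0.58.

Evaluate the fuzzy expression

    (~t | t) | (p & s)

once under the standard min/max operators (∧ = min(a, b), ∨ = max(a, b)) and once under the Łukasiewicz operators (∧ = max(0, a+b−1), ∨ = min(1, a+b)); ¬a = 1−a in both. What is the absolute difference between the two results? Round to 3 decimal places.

Under standard min/max:
  ~t = 1 − 0.21 = 0.79
  ~t | t = max(a, b) on (0.79, 0.21) = 0.79
  p & s = min(a, b) on (0.58, 0.84) = 0.58
  (~t | t) | (p & s) = max(a, b) on (0.79, 0.58) = 0.79
  → value = 0.7900
Under Łukasiewicz:
  ~t = 1 − 0.21 = 0.79
  ~t | t = min(1, a+b) on (0.79, 0.21) = 1.00
  p & s = max(0, a+b−1) on (0.58, 0.84) = 0.42
  (~t | t) | (p & s) = min(1, a+b) on (1.00, 0.42) = 1.00
  → value = 1.0000
|0.7900 − 1.0000| = 0.210

0.210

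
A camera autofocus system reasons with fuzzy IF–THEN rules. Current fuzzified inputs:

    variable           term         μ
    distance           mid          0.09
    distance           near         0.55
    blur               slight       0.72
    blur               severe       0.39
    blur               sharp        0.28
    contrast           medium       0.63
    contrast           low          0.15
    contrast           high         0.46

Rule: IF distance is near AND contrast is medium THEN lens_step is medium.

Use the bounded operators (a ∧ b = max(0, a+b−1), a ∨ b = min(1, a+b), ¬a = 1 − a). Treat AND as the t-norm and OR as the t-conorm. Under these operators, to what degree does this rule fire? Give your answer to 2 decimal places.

firing strength: near=0.55, medium=0.63; AND[max(0, a+b−1)] → w = 0.18

0.18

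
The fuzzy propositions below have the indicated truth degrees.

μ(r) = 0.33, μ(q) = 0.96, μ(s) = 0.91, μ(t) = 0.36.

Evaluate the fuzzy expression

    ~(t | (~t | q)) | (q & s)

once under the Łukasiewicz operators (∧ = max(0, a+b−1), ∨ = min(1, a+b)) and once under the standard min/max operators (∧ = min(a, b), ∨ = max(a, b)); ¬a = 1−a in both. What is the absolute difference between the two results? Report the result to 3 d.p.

Under Łukasiewicz:
  ~t = 1 − 0.36 = 0.64
  ~t | q = min(1, a+b) on (0.64, 0.96) = 1.00
  t | (~t | q) = min(1, a+b) on (0.36, 1.00) = 1.00
  ~(t | (~t | q)) = 1 − 1.00 = 0.00
  q & s = max(0, a+b−1) on (0.96, 0.91) = 0.87
  ~(t | (~t | q)) | (q & s) = min(1, a+b) on (0.00, 0.87) = 0.87
  → value = 0.8700
Under standard min/max:
  ~t = 1 − 0.36 = 0.64
  ~t | q = max(a, b) on (0.64, 0.96) = 0.96
  t | (~t | q) = max(a, b) on (0.36, 0.96) = 0.96
  ~(t | (~t | q)) = 1 − 0.96 = 0.04
  q & s = min(a, b) on (0.96, 0.91) = 0.91
  ~(t | (~t | q)) | (q & s) = max(a, b) on (0.04, 0.91) = 0.91
  → value = 0.9100
|0.8700 − 0.9100| = 0.040

0.040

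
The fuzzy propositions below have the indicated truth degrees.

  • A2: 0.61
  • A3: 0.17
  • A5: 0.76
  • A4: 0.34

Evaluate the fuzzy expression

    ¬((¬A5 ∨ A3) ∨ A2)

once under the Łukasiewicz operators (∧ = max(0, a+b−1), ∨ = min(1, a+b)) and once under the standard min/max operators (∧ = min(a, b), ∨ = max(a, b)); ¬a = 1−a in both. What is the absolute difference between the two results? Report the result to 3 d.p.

0.390

Under Łukasiewicz:
  ¬A5 = 1 − 0.76 = 0.24
  ¬A5 ∨ A3 = min(1, a+b) on (0.24, 0.17) = 0.41
  (¬A5 ∨ A3) ∨ A2 = min(1, a+b) on (0.41, 0.61) = 1.00
  ¬((¬A5 ∨ A3) ∨ A2) = 1 − 1.00 = 0.00
  → value = 0.0000
Under standard min/max:
  ¬A5 = 1 − 0.76 = 0.24
  ¬A5 ∨ A3 = max(a, b) on (0.24, 0.17) = 0.24
  (¬A5 ∨ A3) ∨ A2 = max(a, b) on (0.24, 0.61) = 0.61
  ¬((¬A5 ∨ A3) ∨ A2) = 1 − 0.61 = 0.39
  → value = 0.3900
|0.0000 − 0.3900| = 0.390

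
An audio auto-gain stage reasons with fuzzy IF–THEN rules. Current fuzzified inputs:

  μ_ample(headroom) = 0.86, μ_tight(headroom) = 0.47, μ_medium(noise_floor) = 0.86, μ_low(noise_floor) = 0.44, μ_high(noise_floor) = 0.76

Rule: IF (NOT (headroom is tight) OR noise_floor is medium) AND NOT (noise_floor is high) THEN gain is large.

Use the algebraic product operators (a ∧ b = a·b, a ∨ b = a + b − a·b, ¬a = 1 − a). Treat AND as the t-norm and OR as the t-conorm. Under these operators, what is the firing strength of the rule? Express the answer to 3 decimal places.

0.224

firing strength: (¬tight=1−0.47=0.53 OR medium=0.86) = 0.9342; AND[a·b] with ¬high=1−0.76=0.24 → w = 0.2242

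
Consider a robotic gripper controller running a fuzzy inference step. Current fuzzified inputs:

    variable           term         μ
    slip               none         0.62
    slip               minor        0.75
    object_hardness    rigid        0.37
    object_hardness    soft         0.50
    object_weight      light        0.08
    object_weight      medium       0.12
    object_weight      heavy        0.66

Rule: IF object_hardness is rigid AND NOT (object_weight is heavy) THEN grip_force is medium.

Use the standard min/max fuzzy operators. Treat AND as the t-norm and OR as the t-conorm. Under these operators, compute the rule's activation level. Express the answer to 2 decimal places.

firing strength: rigid=0.37, ¬heavy=1−0.66=0.34; AND[min(a, b)] → w = 0.34

0.34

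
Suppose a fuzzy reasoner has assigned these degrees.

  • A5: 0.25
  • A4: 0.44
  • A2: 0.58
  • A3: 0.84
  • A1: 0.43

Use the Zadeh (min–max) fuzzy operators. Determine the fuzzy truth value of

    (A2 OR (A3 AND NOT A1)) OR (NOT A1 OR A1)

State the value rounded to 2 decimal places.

0.58

NOT A1 = 1 − 0.43 = 0.57
A3 AND NOT A1 = min(a, b) on (0.84, 0.57) = 0.57
A2 OR (A3 AND NOT A1) = max(a, b) on (0.58, 0.57) = 0.58
NOT A1 = 1 − 0.43 = 0.57
NOT A1 OR A1 = max(a, b) on (0.57, 0.43) = 0.57
(A2 OR (A3 AND NOT A1)) OR (NOT A1 OR A1) = max(a, b) on (0.58, 0.57) = 0.58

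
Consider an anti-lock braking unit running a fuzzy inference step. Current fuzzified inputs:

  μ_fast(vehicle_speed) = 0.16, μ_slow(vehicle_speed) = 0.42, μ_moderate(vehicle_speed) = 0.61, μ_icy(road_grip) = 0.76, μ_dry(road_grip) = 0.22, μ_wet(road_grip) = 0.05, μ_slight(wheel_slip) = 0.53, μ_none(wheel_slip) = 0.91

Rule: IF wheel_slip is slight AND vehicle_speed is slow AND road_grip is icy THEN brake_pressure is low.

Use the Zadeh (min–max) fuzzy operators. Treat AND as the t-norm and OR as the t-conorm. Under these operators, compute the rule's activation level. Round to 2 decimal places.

firing strength: slight=0.53, slow=0.42, icy=0.76; AND[min(a, b)] → w = 0.42

0.42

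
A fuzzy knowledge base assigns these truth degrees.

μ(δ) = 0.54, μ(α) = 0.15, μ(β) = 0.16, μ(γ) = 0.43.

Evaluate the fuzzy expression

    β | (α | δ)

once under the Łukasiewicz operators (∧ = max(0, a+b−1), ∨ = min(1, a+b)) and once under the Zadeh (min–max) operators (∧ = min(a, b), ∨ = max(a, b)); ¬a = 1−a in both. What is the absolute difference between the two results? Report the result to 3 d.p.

0.310

Under Łukasiewicz:
  α | δ = min(1, a+b) on (0.15, 0.54) = 0.69
  β | (α | δ) = min(1, a+b) on (0.16, 0.69) = 0.85
  → value = 0.8500
Under Zadeh (min–max):
  α | δ = max(a, b) on (0.15, 0.54) = 0.54
  β | (α | δ) = max(a, b) on (0.16, 0.54) = 0.54
  → value = 0.5400
|0.8500 − 0.5400| = 0.310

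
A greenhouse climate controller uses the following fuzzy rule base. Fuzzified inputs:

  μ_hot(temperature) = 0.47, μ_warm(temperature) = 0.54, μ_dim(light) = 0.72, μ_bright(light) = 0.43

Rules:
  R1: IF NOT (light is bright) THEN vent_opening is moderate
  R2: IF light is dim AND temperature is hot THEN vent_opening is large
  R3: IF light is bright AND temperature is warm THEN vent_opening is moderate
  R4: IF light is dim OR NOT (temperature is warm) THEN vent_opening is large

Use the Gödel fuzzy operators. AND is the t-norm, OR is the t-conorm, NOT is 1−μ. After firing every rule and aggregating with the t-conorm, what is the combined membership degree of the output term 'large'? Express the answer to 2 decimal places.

R1: ¬bright=1−0.43=0.57 → w = 0.57
R2: dim=0.72, hot=0.47; AND[min(a, b)] → w = 0.47
R3: bright=0.43, warm=0.54; AND[min(a, b)] → w = 0.43
R4: dim=0.72, ¬warm=1−0.54=0.46; OR[max(a, b)] → w = 0.72
Rules with consequent 'large': {R2, R4} → strengths 0.47, 0.72
Aggregate via t-conorm [max(a, b)]: 0.72

0.72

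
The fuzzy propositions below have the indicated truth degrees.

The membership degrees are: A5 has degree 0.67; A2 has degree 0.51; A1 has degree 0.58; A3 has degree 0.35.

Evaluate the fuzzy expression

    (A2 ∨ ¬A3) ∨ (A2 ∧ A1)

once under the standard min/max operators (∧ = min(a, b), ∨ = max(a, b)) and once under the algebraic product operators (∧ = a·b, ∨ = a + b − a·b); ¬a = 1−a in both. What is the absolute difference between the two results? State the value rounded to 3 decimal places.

Under standard min/max:
  ¬A3 = 1 − 0.35 = 0.65
  A2 ∨ ¬A3 = max(a, b) on (0.51, 0.65) = 0.65
  A2 ∧ A1 = min(a, b) on (0.51, 0.58) = 0.51
  (A2 ∨ ¬A3) ∨ (A2 ∧ A1) = max(a, b) on (0.65, 0.51) = 0.65
  → value = 0.6500
Under algebraic product:
  ¬A3 = 1 − 0.3500 = 0.6500
  A2 ∨ ¬A3 = a + b − a·b on (0.5100, 0.6500) = 0.8285
  A2 ∧ A1 = a·b on (0.5100, 0.5800) = 0.2958
  (A2 ∨ ¬A3) ∨ (A2 ∧ A1) = a + b − a·b on (0.8285, 0.2958) = 0.8792
  → value = 0.8792
|0.6500 − 0.8792| = 0.229

0.229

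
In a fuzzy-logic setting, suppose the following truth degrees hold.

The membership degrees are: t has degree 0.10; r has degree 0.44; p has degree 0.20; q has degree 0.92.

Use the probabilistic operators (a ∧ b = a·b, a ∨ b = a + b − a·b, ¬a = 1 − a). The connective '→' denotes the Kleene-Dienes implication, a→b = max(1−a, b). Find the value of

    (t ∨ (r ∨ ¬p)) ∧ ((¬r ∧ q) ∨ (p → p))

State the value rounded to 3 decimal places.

0.812

¬p = 1 − 0.2000 = 0.8000
r ∨ ¬p = a + b − a·b on (0.4400, 0.8000) = 0.8880
t ∨ (r ∨ ¬p) = a + b − a·b on (0.1000, 0.8880) = 0.8992
¬r = 1 − 0.4400 = 0.5600
¬r ∧ q = a·b on (0.5600, 0.9200) = 0.5152
p → p  [Kleene-Dienes: max(1−a, b)] with a=0.2000, b=0.2000 → 0.8000
(¬r ∧ q) ∨ (p → p) = a + b − a·b on (0.5152, 0.8000) = 0.9030
(t ∨ (r ∨ ¬p)) ∧ ((¬r ∧ q) ∨ (p → p)) = a·b on (0.8992, 0.9030) = 0.8120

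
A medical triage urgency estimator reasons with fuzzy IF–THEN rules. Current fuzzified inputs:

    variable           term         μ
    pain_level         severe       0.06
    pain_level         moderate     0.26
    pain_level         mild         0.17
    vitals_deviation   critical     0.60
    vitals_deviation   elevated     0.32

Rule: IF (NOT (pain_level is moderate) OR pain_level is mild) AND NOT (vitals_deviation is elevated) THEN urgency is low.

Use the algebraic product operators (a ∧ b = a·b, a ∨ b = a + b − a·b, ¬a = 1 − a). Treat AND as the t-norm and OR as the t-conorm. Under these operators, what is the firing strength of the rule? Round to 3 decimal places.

0.533

firing strength: (¬moderate=1−0.26=0.74 OR mild=0.17) = 0.7842; AND[a·b] with ¬elevated=1−0.32=0.68 → w = 0.5333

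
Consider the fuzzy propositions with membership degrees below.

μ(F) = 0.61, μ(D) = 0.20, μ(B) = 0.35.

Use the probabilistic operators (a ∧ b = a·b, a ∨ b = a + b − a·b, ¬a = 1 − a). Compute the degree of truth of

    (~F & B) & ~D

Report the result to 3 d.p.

0.109

~F = 1 − 0.6100 = 0.3900
~F & B = a·b on (0.3900, 0.3500) = 0.1365
~D = 1 − 0.2000 = 0.8000
(~F & B) & ~D = a·b on (0.1365, 0.8000) = 0.1092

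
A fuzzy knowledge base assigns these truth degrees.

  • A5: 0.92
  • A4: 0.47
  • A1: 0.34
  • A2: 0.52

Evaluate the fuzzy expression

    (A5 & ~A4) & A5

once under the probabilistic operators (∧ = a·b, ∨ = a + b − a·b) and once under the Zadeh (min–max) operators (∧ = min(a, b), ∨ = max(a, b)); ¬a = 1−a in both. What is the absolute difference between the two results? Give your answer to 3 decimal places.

Under probabilistic:
  ~A4 = 1 − 0.4700 = 0.5300
  A5 & ~A4 = a·b on (0.9200, 0.5300) = 0.4876
  (A5 & ~A4) & A5 = a·b on (0.4876, 0.9200) = 0.4486
  → value = 0.4486
Under Zadeh (min–max):
  ~A4 = 1 − 0.47 = 0.53
  A5 & ~A4 = min(a, b) on (0.92, 0.53) = 0.53
  (A5 & ~A4) & A5 = min(a, b) on (0.53, 0.92) = 0.53
  → value = 0.5300
|0.4486 − 0.5300| = 0.081

0.081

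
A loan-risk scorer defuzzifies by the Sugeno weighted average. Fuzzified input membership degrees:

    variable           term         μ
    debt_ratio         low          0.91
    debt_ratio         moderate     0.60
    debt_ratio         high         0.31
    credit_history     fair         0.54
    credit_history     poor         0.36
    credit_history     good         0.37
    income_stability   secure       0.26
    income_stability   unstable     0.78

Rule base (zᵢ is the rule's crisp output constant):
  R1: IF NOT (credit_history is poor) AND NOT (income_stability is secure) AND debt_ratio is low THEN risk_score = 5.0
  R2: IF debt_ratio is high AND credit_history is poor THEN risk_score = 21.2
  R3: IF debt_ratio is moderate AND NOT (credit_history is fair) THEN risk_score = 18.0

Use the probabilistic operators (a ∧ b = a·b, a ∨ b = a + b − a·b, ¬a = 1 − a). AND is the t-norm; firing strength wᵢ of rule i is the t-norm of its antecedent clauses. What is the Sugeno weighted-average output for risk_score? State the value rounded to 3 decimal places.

11.592

R1 (z=5.0): ¬poor=1−0.36=0.64, ¬secure=1−0.26=0.74, low=0.91; AND[a·b] → w = 0.4310
R2 (z=21.2): high=0.31, poor=0.36; AND[a·b] → w = 0.1116
R3 (z=18.0): moderate=0.60, ¬fair=1−0.54=0.46; AND[a·b] → w = 0.2760
Weighted average = (0.4310·5.0 + 0.1116·21.2 + 0.2760·18.0) / (0.4310 + 0.1116 + 0.2760)
  = 9.4888 / 0.8186 = 11.592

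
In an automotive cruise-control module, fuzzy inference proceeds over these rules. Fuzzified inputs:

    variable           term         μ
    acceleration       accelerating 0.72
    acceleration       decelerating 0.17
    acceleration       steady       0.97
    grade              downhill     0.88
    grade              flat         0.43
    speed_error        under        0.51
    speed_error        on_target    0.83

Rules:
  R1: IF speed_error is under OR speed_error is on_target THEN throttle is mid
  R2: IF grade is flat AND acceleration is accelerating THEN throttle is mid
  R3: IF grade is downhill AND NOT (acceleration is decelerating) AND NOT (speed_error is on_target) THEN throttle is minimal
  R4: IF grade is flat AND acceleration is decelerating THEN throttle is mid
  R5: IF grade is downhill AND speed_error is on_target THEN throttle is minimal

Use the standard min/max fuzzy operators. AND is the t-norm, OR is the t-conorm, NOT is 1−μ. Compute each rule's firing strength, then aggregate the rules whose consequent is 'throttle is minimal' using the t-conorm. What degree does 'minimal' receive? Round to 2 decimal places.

R1: under=0.51, on_target=0.83; OR[max(a, b)] → w = 0.83
R2: flat=0.43, accelerating=0.72; AND[min(a, b)] → w = 0.43
R3: downhill=0.88, ¬decelerating=1−0.17=0.83, ¬on_target=1−0.83=0.17; AND[min(a, b)] → w = 0.17
R4: flat=0.43, decelerating=0.17; AND[min(a, b)] → w = 0.17
R5: downhill=0.88, on_target=0.83; AND[min(a, b)] → w = 0.83
Rules with consequent 'minimal': {R3, R5} → strengths 0.17, 0.83
Aggregate via t-conorm [max(a, b)]: 0.83

0.83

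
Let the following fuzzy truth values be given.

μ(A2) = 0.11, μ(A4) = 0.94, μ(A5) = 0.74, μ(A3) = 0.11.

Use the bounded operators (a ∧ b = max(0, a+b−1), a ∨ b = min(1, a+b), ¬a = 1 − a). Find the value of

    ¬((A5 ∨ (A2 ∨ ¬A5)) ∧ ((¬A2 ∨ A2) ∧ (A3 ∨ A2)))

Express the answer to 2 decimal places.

0.78

¬A5 = 1 − 0.74 = 0.26
A2 ∨ ¬A5 = min(1, a+b) on (0.11, 0.26) = 0.37
A5 ∨ (A2 ∨ ¬A5) = min(1, a+b) on (0.74, 0.37) = 1.00
¬A2 = 1 − 0.11 = 0.89
¬A2 ∨ A2 = min(1, a+b) on (0.89, 0.11) = 1.00
A3 ∨ A2 = min(1, a+b) on (0.11, 0.11) = 0.22
(¬A2 ∨ A2) ∧ (A3 ∨ A2) = max(0, a+b−1) on (1.00, 0.22) = 0.22
(A5 ∨ (A2 ∨ ¬A5)) ∧ ((¬A2 ∨ A2) ∧ (A3 ∨ A2)) = max(0, a+b−1) on (1.00, 0.22) = 0.22
¬((A5 ∨ (A2 ∨ ¬A5)) ∧ ((¬A2 ∨ A2) ∧ (A3 ∨ A2))) = 1 − 0.22 = 0.78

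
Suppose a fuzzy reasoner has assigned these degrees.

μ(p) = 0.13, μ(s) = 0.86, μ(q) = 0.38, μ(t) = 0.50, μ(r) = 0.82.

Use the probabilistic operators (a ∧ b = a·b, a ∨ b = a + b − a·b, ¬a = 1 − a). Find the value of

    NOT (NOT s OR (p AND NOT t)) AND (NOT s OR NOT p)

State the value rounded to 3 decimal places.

0.714

NOT s = 1 − 0.8600 = 0.1400
NOT t = 1 − 0.5000 = 0.5000
p AND NOT t = a·b on (0.1300, 0.5000) = 0.0650
NOT s OR (p AND NOT t) = a + b − a·b on (0.1400, 0.0650) = 0.1959
NOT (NOT s OR (p AND NOT t)) = 1 − 0.1959 = 0.8041
NOT s = 1 − 0.8600 = 0.1400
NOT p = 1 − 0.1300 = 0.8700
NOT s OR NOT p = a + b − a·b on (0.1400, 0.8700) = 0.8882
NOT (NOT s OR (p AND NOT t)) AND (NOT s OR NOT p) = a·b on (0.8041, 0.8882) = 0.7142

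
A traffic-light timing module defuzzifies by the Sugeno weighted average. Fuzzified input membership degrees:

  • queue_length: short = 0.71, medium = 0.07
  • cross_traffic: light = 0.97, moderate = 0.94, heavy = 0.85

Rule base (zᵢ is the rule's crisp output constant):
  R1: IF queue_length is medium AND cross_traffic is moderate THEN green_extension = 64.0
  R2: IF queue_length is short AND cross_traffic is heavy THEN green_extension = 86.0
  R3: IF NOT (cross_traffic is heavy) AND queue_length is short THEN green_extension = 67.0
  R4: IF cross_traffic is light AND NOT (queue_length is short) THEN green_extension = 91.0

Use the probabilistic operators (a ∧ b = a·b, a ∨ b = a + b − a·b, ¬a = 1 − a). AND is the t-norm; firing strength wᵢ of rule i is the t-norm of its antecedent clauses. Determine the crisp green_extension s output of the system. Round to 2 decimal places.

84.05

R1 (z=64.0): medium=0.07, moderate=0.94; AND[a·b] → w = 0.0658
R2 (z=86.0): short=0.71, heavy=0.85; AND[a·b] → w = 0.6035
R3 (z=67.0): ¬heavy=1−0.85=0.15, short=0.71; AND[a·b] → w = 0.1065
R4 (z=91.0): light=0.97, ¬short=1−0.71=0.29; AND[a·b] → w = 0.2813
Weighted average = (0.0658·64.0 + 0.6035·86.0 + 0.1065·67.0 + 0.2813·91.0) / (0.0658 + 0.6035 + 0.1065 + 0.2813)
  = 88.8460 / 1.0571 = 84.05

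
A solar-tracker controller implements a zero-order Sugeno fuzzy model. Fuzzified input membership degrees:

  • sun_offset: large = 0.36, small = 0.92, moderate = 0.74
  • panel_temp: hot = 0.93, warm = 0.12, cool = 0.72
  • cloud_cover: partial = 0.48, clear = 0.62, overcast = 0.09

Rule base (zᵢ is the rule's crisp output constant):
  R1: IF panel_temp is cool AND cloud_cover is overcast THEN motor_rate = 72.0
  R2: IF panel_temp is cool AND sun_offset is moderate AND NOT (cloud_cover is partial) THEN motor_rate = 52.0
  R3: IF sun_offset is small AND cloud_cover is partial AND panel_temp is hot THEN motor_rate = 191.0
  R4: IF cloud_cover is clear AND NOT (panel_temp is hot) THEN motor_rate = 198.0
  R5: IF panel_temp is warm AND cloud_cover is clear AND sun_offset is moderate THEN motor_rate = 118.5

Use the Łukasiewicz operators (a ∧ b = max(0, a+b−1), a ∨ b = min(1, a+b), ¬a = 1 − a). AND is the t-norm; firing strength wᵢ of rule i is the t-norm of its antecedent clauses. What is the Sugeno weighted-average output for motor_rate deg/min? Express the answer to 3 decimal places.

191.000

R1 (z=72.0): cool=0.72, overcast=0.09; AND[max(0, a+b−1)] → w = 0.00
R2 (z=52.0): cool=0.72, moderate=0.74, ¬partial=1−0.48=0.52; AND[max(0, a+b−1)] → w = 0.00
R3 (z=191.0): small=0.92, partial=0.48, hot=0.93; AND[max(0, a+b−1)] → w = 0.33
R4 (z=198.0): clear=0.62, ¬hot=1−0.93=0.07; AND[max(0, a+b−1)] → w = 0.00
R5 (z=118.5): warm=0.12, clear=0.62, moderate=0.74; AND[max(0, a+b−1)] → w = 0.00
Weighted average = (0.00·72.0 + 0.00·52.0 + 0.33·191.0 + 0.00·198.0 + 0.00·118.5) / (0.00 + 0.00 + 0.33 + 0.00 + 0.00)
  = 63.0300 / 0.3300 = 191.000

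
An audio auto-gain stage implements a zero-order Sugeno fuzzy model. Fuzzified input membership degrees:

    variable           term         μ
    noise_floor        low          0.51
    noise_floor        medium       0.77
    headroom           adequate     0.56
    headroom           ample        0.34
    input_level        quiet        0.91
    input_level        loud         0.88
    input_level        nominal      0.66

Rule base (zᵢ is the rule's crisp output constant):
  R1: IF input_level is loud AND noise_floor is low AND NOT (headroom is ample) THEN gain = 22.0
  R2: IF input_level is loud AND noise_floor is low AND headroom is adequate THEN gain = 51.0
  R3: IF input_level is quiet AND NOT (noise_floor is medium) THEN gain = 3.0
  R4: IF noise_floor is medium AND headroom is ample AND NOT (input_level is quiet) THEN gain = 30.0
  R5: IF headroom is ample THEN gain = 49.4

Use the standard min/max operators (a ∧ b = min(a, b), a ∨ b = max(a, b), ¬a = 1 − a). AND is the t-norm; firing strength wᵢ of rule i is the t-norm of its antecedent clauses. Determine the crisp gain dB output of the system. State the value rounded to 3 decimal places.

R1 (z=22.0): loud=0.88, low=0.51, ¬ample=1−0.34=0.66; AND[min(a, b)] → w = 0.51
R2 (z=51.0): loud=0.88, low=0.51, adequate=0.56; AND[min(a, b)] → w = 0.51
R3 (z=3.0): quiet=0.91, ¬medium=1−0.77=0.23; AND[min(a, b)] → w = 0.23
R4 (z=30.0): medium=0.77, ample=0.34, ¬quiet=1−0.91=0.09; AND[min(a, b)] → w = 0.09
R5 (z=49.4): ample=0.34 → w = 0.34
Weighted average = (0.51·22.0 + 0.51·51.0 + 0.23·3.0 + 0.09·30.0 + 0.34·49.4) / (0.51 + 0.51 + 0.23 + 0.09 + 0.34)
  = 57.4160 / 1.6800 = 34.176

34.176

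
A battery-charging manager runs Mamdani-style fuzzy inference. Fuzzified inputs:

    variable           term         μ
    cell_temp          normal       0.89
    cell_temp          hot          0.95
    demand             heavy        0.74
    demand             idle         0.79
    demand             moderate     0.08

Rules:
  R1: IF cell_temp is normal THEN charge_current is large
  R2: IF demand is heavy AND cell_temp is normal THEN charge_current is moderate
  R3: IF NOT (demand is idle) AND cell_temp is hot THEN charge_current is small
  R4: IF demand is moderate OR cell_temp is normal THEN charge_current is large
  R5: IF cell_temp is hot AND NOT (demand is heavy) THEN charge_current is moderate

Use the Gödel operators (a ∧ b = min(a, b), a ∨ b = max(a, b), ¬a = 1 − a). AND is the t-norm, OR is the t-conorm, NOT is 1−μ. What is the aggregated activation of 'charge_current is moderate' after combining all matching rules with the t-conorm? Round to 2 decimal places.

0.74

R1: normal=0.89 → w = 0.89
R2: heavy=0.74, normal=0.89; AND[min(a, b)] → w = 0.74
R3: ¬idle=1−0.79=0.21, hot=0.95; AND[min(a, b)] → w = 0.21
R4: moderate=0.08, normal=0.89; OR[max(a, b)] → w = 0.89
R5: hot=0.95, ¬heavy=1−0.74=0.26; AND[min(a, b)] → w = 0.26
Rules with consequent 'moderate': {R2, R5} → strengths 0.74, 0.26
Aggregate via t-conorm [max(a, b)]: 0.74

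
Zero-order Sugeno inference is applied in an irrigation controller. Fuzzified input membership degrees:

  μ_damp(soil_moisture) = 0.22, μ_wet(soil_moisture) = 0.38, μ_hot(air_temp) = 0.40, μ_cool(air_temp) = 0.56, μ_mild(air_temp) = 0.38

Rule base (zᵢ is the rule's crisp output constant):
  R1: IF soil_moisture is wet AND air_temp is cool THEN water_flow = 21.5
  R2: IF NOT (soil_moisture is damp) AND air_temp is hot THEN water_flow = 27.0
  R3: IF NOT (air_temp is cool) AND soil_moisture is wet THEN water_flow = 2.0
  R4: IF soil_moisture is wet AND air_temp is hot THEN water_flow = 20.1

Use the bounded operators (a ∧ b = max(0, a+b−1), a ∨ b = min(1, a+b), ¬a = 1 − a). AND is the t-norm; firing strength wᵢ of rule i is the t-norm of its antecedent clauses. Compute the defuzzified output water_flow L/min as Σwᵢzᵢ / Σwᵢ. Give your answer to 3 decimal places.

27.000

R1 (z=21.5): wet=0.38, cool=0.56; AND[max(0, a+b−1)] → w = 0.00
R2 (z=27.0): ¬damp=1−0.22=0.78, hot=0.40; AND[max(0, a+b−1)] → w = 0.18
R3 (z=2.0): ¬cool=1−0.56=0.44, wet=0.38; AND[max(0, a+b−1)] → w = 0.00
R4 (z=20.1): wet=0.38, hot=0.40; AND[max(0, a+b−1)] → w = 0.00
Weighted average = (0.00·21.5 + 0.18·27.0 + 0.00·2.0 + 0.00·20.1) / (0.00 + 0.18 + 0.00 + 0.00)
  = 4.8600 / 0.1800 = 27.000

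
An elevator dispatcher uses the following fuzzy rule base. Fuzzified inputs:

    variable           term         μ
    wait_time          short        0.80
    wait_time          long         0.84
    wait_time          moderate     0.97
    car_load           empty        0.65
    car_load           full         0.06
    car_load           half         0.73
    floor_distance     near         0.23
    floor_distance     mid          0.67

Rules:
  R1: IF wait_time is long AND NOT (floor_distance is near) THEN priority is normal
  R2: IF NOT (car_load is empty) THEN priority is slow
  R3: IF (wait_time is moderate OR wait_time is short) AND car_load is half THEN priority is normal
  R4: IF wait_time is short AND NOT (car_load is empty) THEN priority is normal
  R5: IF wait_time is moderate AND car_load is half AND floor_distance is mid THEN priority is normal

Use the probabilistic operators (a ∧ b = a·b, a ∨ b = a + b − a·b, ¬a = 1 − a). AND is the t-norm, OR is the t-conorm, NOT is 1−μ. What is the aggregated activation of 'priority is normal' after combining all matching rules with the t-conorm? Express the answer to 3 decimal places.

R1: long=0.84, ¬near=1−0.23=0.77; AND[a·b] → w = 0.6468
R2: ¬empty=1−0.65=0.35 → w = 0.3500
R3: (moderate=0.97 OR short=0.80) = 0.9940; AND[a·b] with half=0.73 → w = 0.7256
R4: short=0.80, ¬empty=1−0.65=0.35; AND[a·b] → w = 0.2800
R5: moderate=0.97, half=0.73, mid=0.67; AND[a·b] → w = 0.4744
Rules with consequent 'normal': {R1, R3, R4, R5} → strengths 0.6468, 0.7256, 0.2800, 0.4744
Aggregate via t-conorm [a + b − a·b]: 0.9633

0.963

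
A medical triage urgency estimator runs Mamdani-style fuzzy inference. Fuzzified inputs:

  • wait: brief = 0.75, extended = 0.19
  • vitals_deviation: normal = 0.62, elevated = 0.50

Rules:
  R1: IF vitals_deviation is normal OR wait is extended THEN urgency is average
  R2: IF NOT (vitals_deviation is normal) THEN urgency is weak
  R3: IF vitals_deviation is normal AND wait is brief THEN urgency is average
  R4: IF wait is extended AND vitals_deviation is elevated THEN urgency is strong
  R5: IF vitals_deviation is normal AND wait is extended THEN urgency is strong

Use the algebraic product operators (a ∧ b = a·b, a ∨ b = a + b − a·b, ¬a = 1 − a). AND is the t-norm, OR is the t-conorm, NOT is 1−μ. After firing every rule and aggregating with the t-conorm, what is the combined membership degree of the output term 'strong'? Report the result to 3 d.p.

R1: normal=0.62, extended=0.19; OR[a + b − a·b] → w = 0.6922
R2: ¬normal=1−0.62=0.38 → w = 0.3800
R3: normal=0.62, brief=0.75; AND[a·b] → w = 0.4650
R4: extended=0.19, elevated=0.50; AND[a·b] → w = 0.0950
R5: normal=0.62, extended=0.19; AND[a·b] → w = 0.1178
Rules with consequent 'strong': {R4, R5} → strengths 0.0950, 0.1178
Aggregate via t-conorm [a + b − a·b]: 0.2016

0.202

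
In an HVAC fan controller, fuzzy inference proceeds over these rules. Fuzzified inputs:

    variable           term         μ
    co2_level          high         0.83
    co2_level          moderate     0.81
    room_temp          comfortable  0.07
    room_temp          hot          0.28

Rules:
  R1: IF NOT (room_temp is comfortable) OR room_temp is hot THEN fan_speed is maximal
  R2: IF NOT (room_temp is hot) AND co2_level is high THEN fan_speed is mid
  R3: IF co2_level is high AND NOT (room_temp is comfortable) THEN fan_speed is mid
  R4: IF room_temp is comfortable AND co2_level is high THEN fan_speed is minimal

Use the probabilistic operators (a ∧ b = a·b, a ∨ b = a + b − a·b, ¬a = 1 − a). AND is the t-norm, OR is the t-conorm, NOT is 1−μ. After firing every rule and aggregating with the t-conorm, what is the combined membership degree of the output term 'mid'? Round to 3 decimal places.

R1: ¬comfortable=1−0.07=0.93, hot=0.28; OR[a + b − a·b] → w = 0.9496
R2: ¬hot=1−0.28=0.72, high=0.83; AND[a·b] → w = 0.5976
R3: high=0.83, ¬comfortable=1−0.07=0.93; AND[a·b] → w = 0.7719
R4: comfortable=0.07, high=0.83; AND[a·b] → w = 0.0581
Rules with consequent 'mid': {R2, R3} → strengths 0.5976, 0.7719
Aggregate via t-conorm [a + b − a·b]: 0.9082

0.908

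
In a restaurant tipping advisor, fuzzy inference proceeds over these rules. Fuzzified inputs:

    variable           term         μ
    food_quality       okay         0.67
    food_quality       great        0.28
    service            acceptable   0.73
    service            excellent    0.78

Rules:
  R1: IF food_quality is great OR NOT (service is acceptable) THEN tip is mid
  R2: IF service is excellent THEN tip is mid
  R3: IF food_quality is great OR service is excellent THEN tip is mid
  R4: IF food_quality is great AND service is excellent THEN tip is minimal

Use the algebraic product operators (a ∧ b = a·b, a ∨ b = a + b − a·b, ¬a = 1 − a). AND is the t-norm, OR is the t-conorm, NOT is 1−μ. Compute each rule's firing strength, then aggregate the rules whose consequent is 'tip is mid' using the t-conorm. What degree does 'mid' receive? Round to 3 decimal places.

R1: great=0.28, ¬acceptable=1−0.73=0.27; OR[a + b − a·b] → w = 0.4744
R2: excellent=0.78 → w = 0.7800
R3: great=0.28, excellent=0.78; OR[a + b − a·b] → w = 0.8416
R4: great=0.28, excellent=0.78; AND[a·b] → w = 0.2184
Rules with consequent 'mid': {R1, R2, R3} → strengths 0.4744, 0.7800, 0.8416
Aggregate via t-conorm [a + b − a·b]: 0.9817

0.982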